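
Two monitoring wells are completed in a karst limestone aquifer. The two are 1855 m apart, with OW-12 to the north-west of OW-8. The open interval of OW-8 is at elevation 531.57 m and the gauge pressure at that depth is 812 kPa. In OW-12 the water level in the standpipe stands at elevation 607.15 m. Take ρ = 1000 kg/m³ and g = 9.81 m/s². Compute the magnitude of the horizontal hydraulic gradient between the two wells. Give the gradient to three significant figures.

i ≈ 0.00388

Pressure head at OW-8: ψ = P/(ρg) = 812×1000 / (1000 × 9.81) = 82.77 m.
Total head at OW-8: h = z + ψ = 531.57 + 82.77 = 614.34 m.
Total head at OW-12: h = 607.15 m (water level in the piezometer is the total head).
Head difference: h(OW-8) − h(OW-12) = 614.34 − 607.15 = 7.19 m.
Hydraulic gradient: i = |Δh| / L = 7.19 / 1855 = 0.00388.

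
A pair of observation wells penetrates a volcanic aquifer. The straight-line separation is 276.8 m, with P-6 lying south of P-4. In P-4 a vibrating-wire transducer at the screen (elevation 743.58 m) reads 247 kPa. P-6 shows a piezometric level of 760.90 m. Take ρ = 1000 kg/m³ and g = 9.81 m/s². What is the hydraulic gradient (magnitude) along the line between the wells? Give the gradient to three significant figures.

Pressure head at P-4: ψ = P/(ρg) = 247×1000 / (1000 × 9.81) = 25.18 m.
Total head at P-4: h = z + ψ = 743.58 + 25.18 = 768.76 m.
Total head at P-6: h = 760.90 m (water level in the piezometer is the total head).
Head difference: h(P-4) − h(P-6) = 768.76 − 760.90 = 7.86 m.
Hydraulic gradient: i = |Δh| / L = 7.86 / 276.8 = 0.0284.

i ≈ 0.0284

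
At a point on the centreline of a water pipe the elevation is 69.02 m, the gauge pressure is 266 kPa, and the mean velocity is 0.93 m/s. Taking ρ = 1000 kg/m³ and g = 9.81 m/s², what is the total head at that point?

Pressure head ψ = P/(ρg) = 266×1000 / (1000 × 9.81) = 27.12 m.
Velocity head = v²/(2g) = 0.93² / (2 × 9.81) = 0.044 m.
h = z + ψ + v²/(2g) = 69.02 + 27.12 + 0.044 = 96.18 m.

h ≈ 96.18 m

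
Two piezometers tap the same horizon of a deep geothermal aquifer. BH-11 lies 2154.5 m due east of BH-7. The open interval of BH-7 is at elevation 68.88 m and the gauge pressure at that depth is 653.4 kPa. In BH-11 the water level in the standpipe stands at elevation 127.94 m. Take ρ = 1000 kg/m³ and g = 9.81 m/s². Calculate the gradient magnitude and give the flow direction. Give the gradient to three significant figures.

i ≈ 0.00350; groundwater flows toward the east

Pressure head at BH-7: ψ = P/(ρg) = 653.4×1000 / (1000 × 9.81) = 66.61 m.
Total head at BH-7: h = z + ψ = 68.88 + 66.61 = 135.49 m.
Total head at BH-11: h = 127.94 m (water level in the piezometer is the total head).
Head difference: h(BH-7) − h(BH-11) = 135.49 − 127.94 = 7.55 m.
Hydraulic gradient: i = |Δh| / L = 7.55 / 2154.5 = 0.00350.
Flow is from higher to lower head: from BH-7 toward BH-11, i.e. toward the east.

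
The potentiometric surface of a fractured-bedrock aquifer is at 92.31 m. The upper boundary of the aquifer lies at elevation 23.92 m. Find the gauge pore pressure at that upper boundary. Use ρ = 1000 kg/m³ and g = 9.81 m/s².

P ≈ 671 kPa

Pressure head at the aquifer top: ψ = h − z = 92.31 − 23.92 = 68.39 m.
P = ρgψ = 1000 × 9.81 × 68.39 = 670906 Pa ≈ 671 kPa.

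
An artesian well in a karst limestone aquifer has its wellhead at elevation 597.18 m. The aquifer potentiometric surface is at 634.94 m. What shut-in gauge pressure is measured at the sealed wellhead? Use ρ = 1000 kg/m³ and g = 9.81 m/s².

P ≈ 370 kPa

Head above the cap: Δh = 634.94 − 597.18 = 37.76 m.
P = ρgΔh = 1000 × 9.81 × 37.76 = 370426 Pa ≈ 370 kPa.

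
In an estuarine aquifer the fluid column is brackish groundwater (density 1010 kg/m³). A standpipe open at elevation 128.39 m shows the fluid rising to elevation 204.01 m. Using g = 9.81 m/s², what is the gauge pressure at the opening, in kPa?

Pressure head ψ = h − z = 204.01 − 128.39 = 75.62 m.
P = ρgψ = 1010 × 9.81 × 75.62 = 749251 Pa ≈ 749 kPa.

P ≈ 749 kPa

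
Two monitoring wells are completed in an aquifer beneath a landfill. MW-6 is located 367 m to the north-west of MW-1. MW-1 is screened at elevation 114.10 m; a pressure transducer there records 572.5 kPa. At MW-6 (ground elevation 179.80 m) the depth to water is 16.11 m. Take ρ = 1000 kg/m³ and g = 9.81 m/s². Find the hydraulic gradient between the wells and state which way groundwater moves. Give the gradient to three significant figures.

i ≈ 0.0239; groundwater flows toward the north-west

Pressure head at MW-1: ψ = P/(ρg) = 572.5×1000 / (1000 × 9.81) = 58.36 m.
Total head at MW-1: h = z + ψ = 114.10 + 58.36 = 172.46 m.
Total head at MW-6: h = 179.80 − 16.11 = 163.69 m.
Head difference: h(MW-1) − h(MW-6) = 172.46 − 163.69 = 8.77 m.
Hydraulic gradient: i = |Δh| / L = 8.77 / 367 = 0.0239.
Flow is from higher to lower head: from MW-1 toward MW-6, i.e. toward the north-west.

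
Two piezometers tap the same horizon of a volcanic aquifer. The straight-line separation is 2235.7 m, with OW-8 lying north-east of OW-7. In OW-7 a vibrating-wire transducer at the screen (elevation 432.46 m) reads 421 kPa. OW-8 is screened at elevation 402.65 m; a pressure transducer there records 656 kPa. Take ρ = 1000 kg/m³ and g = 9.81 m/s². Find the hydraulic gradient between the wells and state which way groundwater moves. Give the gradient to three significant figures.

Pressure head at OW-7: ψ = P/(ρg) = 421×1000 / (1000 × 9.81) = 42.92 m.
Total head at OW-7: h = z + ψ = 432.46 + 42.92 = 475.38 m.
Pressure head at OW-8: ψ = P/(ρg) = 656×1000 / (1000 × 9.81) = 66.87 m.
Total head at OW-8: h = z + ψ = 402.65 + 66.87 = 469.52 m.
Head difference: h(OW-7) − h(OW-8) = 475.38 − 469.52 = 5.86 m.
Hydraulic gradient: i = |Δh| / L = 5.86 / 2235.7 = 0.00262.
Flow is from higher to lower head: from OW-7 toward OW-8, i.e. toward the north-east.

i ≈ 0.00262; groundwater flows toward the north-east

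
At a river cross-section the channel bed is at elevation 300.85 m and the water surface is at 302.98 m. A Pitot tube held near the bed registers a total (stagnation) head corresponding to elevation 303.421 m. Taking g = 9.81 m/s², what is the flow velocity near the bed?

Near the bed, under hydrostatic conditions, the piezometric head (z + ψ) equals the free-surface elevation, 302.98 m.
Velocity head = total − piezometric = 303.421 − 302.98 = 0.441 m.
v = √(2g·h_v) = √(2 × 9.81 × 0.441) = 2.94 m/s.

v ≈ 2.94 m/s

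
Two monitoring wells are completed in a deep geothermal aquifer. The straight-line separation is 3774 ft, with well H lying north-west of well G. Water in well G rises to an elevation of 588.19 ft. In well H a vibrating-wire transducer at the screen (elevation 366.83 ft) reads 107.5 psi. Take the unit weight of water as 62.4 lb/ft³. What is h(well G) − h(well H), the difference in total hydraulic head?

Δh ≈ -26.72 ft

Total head at well G: h = 588.19 ft (water level in the piezometer is the total head).
Pressure head at well H: ψ = 144·P/γ = 144 × 107.5 / 62.4 = 248.08 ft.
Total head at well H: h = z + ψ = 366.83 + 248.08 = 614.91 ft.
Head difference: h(well G) − h(well H) = 588.19 − 614.91 = -26.72 ft.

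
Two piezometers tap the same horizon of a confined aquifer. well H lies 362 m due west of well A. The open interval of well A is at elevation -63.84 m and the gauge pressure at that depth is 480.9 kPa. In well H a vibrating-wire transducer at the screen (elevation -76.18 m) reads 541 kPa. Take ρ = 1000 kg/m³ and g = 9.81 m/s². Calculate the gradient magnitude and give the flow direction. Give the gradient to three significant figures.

i ≈ 0.0172; groundwater flows toward the west

Pressure head at well A: ψ = P/(ρg) = 480.9×1000 / (1000 × 9.81) = 49.02 m.
Total head at well A: h = z + ψ = -63.84 + 49.02 = -14.82 m.
Pressure head at well H: ψ = P/(ρg) = 541×1000 / (1000 × 9.81) = 55.15 m.
Total head at well H: h = z + ψ = -76.18 + 55.15 = -21.03 m.
Head difference: h(well A) − h(well H) = -14.82 − (-21.03) = 6.21 m.
Hydraulic gradient: i = |Δh| / L = 6.21 / 362 = 0.0172.
Flow is from higher to lower head: from well A toward well H, i.e. toward the west.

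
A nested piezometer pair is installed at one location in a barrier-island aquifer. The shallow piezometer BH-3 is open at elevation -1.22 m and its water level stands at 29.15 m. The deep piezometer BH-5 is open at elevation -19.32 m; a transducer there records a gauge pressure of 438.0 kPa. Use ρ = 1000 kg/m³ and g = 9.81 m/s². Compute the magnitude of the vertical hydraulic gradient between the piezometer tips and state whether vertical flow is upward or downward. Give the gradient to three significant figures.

|i_v| ≈ 0.211; vertical flow is downward

Total head at BH-3: h = 29.15 m (water level in the standpipe).
Pressure head at BH-5: ψ = P/(ρg) = 438.0×1000 / (1000 × 9.81) = 44.65 m.
Total head at BH-5: h = z + ψ = -19.32 + 44.65 = 25.33 m.
Δh = h(BH-3) − h(BH-5) = 29.15 − 25.33 = 3.82 m.
Vertical separation Δz = -1.22 − (-19.32) = 18.10 m.
|i_v| = |Δh| / Δz = 3.82 / 18.10 = 0.211.
Head is higher in the shallow piezometer, so vertical flow is downward (recharge condition).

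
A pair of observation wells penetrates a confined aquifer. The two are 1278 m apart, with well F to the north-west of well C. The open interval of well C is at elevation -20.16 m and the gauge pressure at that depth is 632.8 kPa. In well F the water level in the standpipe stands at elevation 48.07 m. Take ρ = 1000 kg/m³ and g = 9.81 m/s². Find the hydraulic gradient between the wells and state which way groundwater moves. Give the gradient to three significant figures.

i ≈ 0.00291; groundwater flows toward the south-east

Pressure head at well C: ψ = P/(ρg) = 632.8×1000 / (1000 × 9.81) = 64.51 m.
Total head at well C: h = z + ψ = -20.16 + 64.51 = 44.35 m.
Total head at well F: h = 48.07 m (water level in the piezometer is the total head).
Head difference: h(well C) − h(well F) = 44.35 − 48.07 = -3.72 m.
Hydraulic gradient: i = |Δh| / L = 3.72 / 1278 = 0.00291.
Flow is from higher to lower head: from well F toward well C, i.e. toward the south-east.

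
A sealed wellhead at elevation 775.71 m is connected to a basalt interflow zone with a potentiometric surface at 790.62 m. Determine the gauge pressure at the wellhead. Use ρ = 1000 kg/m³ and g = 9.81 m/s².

P ≈ 146 kPa

Head above the cap: Δh = 790.62 − 775.71 = 14.91 m.
P = ρgΔh = 1000 × 9.81 × 14.91 = 146267 Pa ≈ 146 kPa.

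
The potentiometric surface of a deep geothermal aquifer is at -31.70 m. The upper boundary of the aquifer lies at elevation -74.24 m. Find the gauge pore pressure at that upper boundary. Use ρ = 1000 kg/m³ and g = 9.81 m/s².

Pressure head at the aquifer top: ψ = h − z = -31.70 − (-74.24) = 42.54 m.
P = ρgψ = 1000 × 9.81 × 42.54 = 417317 Pa ≈ 417 kPa.

P ≈ 417 kPa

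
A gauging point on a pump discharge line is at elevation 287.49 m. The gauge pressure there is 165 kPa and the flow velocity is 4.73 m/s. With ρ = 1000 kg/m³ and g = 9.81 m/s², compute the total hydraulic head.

Pressure head ψ = P/(ρg) = 165×1000 / (1000 × 9.81) = 16.82 m.
Velocity head = v²/(2g) = 4.73² / (2 × 9.81) = 1.140 m.
h = z + ψ + v²/(2g) = 287.49 + 16.82 + 1.140 = 305.45 m.

h ≈ 305.45 m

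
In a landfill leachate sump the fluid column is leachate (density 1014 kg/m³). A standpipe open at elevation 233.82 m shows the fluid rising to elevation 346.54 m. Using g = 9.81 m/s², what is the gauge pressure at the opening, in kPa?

Pressure head ψ = h − z = 346.54 − 233.82 = 112.72 m.
P = ρgψ = 1014 × 9.81 × 112.72 = 1121264 Pa ≈ 1120 kPa.

P ≈ 1120 kPa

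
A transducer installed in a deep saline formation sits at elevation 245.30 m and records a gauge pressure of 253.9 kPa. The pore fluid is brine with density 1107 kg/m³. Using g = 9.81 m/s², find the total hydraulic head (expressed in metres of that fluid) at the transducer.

h ≈ 268.68 m

ψ = P/(ρg) = 253.9×1000 / (1107 × 9.81) = 23.38 m.
h = z + ψ = 245.30 + 23.38 = 268.68 m.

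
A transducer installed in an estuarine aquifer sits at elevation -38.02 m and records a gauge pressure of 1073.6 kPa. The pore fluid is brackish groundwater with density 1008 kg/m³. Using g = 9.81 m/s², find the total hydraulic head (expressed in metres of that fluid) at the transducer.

h ≈ 70.55 m

ψ = P/(ρg) = 1073.6×1000 / (1008 × 9.81) = 108.57 m.
h = z + ψ = -38.02 + 108.57 = 70.55 m.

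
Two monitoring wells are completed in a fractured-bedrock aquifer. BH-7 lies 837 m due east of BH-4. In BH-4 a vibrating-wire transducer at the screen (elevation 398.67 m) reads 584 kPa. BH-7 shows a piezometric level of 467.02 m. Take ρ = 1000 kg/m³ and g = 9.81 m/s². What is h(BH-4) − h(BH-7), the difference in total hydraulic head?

Pressure head at BH-4: ψ = P/(ρg) = 584×1000 / (1000 × 9.81) = 59.53 m.
Total head at BH-4: h = z + ψ = 398.67 + 59.53 = 458.20 m.
Total head at BH-7: h = 467.02 m (water level in the piezometer is the total head).
Head difference: h(BH-4) − h(BH-7) = 458.20 − 467.02 = -8.82 m.

Δh ≈ -8.82 m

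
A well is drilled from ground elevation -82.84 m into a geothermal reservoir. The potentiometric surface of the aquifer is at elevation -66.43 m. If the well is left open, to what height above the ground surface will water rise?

Water rises to the potentiometric surface, so the rise above ground = -66.43 − (-82.84) = 16.41 m.

≈ 16.41 m above ground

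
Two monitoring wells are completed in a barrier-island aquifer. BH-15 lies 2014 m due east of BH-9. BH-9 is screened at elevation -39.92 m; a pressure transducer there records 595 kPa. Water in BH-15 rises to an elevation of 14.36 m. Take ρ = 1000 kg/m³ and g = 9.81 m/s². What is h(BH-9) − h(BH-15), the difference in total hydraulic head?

Pressure head at BH-9: ψ = P/(ρg) = 595×1000 / (1000 × 9.81) = 60.65 m.
Total head at BH-9: h = z + ψ = -39.92 + 60.65 = 20.73 m.
Total head at BH-15: h = 14.36 m (water level in the piezometer is the total head).
Head difference: h(BH-9) − h(BH-15) = 20.73 − 14.36 = 6.37 m.

Δh ≈ 6.37 m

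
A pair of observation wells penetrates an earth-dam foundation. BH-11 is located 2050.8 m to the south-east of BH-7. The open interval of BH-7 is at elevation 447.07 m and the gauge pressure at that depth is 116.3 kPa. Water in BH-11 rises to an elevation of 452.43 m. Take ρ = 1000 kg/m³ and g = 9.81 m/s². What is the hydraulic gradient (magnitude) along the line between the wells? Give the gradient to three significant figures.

Pressure head at BH-7: ψ = P/(ρg) = 116.3×1000 / (1000 × 9.81) = 11.86 m.
Total head at BH-7: h = z + ψ = 447.07 + 11.86 = 458.93 m.
Total head at BH-11: h = 452.43 m (water level in the piezometer is the total head).
Head difference: h(BH-7) − h(BH-11) = 458.93 − 452.43 = 6.50 m.
Hydraulic gradient: i = |Δh| / L = 6.50 / 2050.8 = 0.00317.

i ≈ 0.00317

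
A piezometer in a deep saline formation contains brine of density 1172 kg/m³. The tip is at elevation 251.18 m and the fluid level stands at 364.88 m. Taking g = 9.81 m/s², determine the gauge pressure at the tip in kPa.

P ≈ 1310 kPa

Pressure head ψ = h − z = 364.88 − 251.18 = 113.70 m.
P = ρgψ = 1172 × 9.81 × 113.70 = 1307245 Pa ≈ 1310 kPa.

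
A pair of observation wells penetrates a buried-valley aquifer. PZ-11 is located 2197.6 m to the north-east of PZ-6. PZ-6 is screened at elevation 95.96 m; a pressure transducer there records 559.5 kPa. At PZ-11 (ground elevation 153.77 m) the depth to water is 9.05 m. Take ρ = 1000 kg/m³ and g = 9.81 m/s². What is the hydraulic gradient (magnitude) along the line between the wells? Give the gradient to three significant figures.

Pressure head at PZ-6: ψ = P/(ρg) = 559.5×1000 / (1000 × 9.81) = 57.03 m.
Total head at PZ-6: h = z + ψ = 95.96 + 57.03 = 152.99 m.
Total head at PZ-11: h = 153.77 − 9.05 = 144.72 m.
Head difference: h(PZ-6) − h(PZ-11) = 152.99 − 144.72 = 8.27 m.
Hydraulic gradient: i = |Δh| / L = 8.27 / 2197.6 = 0.00376.

i ≈ 0.00376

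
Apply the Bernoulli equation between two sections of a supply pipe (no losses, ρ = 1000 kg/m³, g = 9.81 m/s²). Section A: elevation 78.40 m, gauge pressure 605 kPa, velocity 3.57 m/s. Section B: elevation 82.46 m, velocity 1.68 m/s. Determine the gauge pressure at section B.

P₂ ≈ 570 kPa

Pressure head at A: ψ₁ = P₁/(ρg) = 605×1000 / (1000 × 9.81) = 61.67 m.
Velocity heads: v₁²/2g = 3.57²/19.62 = 0.650 m; v₂²/2g = 1.68²/19.62 = 0.144 m.
Total head H = z₁ + ψ₁ + v₁²/2g = 78.40 + 61.67 + 0.650 = 140.72 m.
ψ₂ = H − z₂ − v₂²/2g = 140.72 − 82.46 − 0.144 = 58.12 m.
P₂ = ρgψ₂ = 1000 × 9.81 × 58.12 ≈ 570 kPa.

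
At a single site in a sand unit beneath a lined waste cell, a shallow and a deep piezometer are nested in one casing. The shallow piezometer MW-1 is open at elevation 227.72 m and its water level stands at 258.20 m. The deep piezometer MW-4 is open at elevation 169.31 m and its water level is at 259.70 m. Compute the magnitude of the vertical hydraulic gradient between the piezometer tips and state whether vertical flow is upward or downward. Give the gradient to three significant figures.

Total head at MW-1: h = 258.20 m (water level in the standpipe).
Total head at MW-4: h = 259.70 m.
Δh = h(MW-1) − h(MW-4) = 258.20 − 259.70 = -1.50 m.
Vertical separation Δz = 227.72 − 169.31 = 58.41 m.
|i_v| = |Δh| / Δz = 1.50 / 58.41 = 0.0257.
Head is higher in the deep piezometer, so vertical flow is upward (discharge condition).

|i_v| ≈ 0.0257; vertical flow is upward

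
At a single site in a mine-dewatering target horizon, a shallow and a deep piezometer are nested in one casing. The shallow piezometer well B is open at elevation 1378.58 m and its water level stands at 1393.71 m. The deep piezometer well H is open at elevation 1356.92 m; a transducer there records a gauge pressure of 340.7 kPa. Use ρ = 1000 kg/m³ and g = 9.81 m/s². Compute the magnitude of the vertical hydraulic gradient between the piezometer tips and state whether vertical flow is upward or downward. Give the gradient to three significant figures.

Total head at well B: h = 1393.71 m (water level in the standpipe).
Pressure head at well H: ψ = P/(ρg) = 340.7×1000 / (1000 × 9.81) = 34.73 m.
Total head at well H: h = z + ψ = 1356.92 + 34.73 = 1391.65 m.
Δh = h(well B) − h(well H) = 1393.71 − 1391.65 = 2.06 m.
Vertical separation Δz = 1378.58 − 1356.92 = 21.66 m.
|i_v| = |Δh| / Δz = 2.06 / 21.66 = 0.0951.
Head is higher in the shallow piezometer, so vertical flow is downward (recharge condition).

|i_v| ≈ 0.0951; vertical flow is downward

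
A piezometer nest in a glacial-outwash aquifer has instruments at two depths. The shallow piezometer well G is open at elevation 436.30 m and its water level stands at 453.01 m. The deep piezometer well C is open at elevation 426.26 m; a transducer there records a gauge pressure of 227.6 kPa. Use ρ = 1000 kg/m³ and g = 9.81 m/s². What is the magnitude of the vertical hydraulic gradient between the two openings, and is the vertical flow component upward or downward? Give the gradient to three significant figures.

Total head at well G: h = 453.01 m (water level in the standpipe).
Pressure head at well C: ψ = P/(ρg) = 227.6×1000 / (1000 × 9.81) = 23.20 m.
Total head at well C: h = z + ψ = 426.26 + 23.20 = 449.46 m.
Δh = h(well G) − h(well C) = 453.01 − 449.46 = 3.55 m.
Vertical separation Δz = 436.30 − 426.26 = 10.04 m.
|i_v| = |Δh| / Δz = 3.55 / 10.04 = 0.354.
Head is higher in the shallow piezometer, so vertical flow is downward (recharge condition).

|i_v| ≈ 0.354; vertical flow is downward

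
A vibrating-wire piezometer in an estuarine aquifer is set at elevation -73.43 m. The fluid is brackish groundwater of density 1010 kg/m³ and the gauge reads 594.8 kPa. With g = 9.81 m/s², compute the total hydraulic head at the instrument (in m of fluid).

h ≈ -13.40 m

ψ = P/(ρg) = 594.8×1000 / (1010 × 9.81) = 60.03 m.
h = z + ψ = -73.43 + 60.03 = -13.40 m.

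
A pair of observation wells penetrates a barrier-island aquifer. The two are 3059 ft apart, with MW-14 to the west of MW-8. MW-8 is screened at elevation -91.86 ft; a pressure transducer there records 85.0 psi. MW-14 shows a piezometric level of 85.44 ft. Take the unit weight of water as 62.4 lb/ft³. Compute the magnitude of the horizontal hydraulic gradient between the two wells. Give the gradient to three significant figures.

i ≈ 0.00616

Pressure head at MW-8: ψ = 144·P/γ = 144 × 85.0 / 62.4 = 196.15 ft.
Total head at MW-8: h = z + ψ = -91.86 + 196.15 = 104.29 ft.
Total head at MW-14: h = 85.44 ft (water level in the piezometer is the total head).
Head difference: h(MW-8) − h(MW-14) = 104.29 − 85.44 = 18.85 ft.
Hydraulic gradient: i = |Δh| / L = 18.85 / 3059 = 0.00616.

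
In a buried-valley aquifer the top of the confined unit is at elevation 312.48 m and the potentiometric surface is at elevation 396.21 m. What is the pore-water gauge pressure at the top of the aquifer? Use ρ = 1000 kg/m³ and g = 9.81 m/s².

P ≈ 821 kPa

Pressure head at the aquifer top: ψ = h − z = 396.21 − 312.48 = 83.73 m.
P = ρgψ = 1000 × 9.81 × 83.73 = 821391 Pa ≈ 821 kPa.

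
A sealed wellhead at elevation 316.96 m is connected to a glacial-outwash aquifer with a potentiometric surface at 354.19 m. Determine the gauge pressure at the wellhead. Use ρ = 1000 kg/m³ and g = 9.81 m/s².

P ≈ 365 kPa

Head above the cap: Δh = 354.19 − 316.96 = 37.23 m.
P = ρgΔh = 1000 × 9.81 × 37.23 = 365226 Pa ≈ 365 kPa.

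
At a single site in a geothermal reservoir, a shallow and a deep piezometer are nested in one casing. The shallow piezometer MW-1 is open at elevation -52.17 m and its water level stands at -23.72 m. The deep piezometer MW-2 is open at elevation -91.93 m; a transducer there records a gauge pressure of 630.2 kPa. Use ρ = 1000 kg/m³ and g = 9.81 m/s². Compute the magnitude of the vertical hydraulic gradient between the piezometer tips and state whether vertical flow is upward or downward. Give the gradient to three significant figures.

|i_v| ≈ 0.0998; vertical flow is downward

Total head at MW-1: h = -23.72 m (water level in the standpipe).
Pressure head at MW-2: ψ = P/(ρg) = 630.2×1000 / (1000 × 9.81) = 64.24 m.
Total head at MW-2: h = z + ψ = -91.93 + 64.24 = -27.69 m.
Δh = h(MW-1) − h(MW-2) = -23.72 − (-27.69) = 3.97 m.
Vertical separation Δz = -52.17 − (-91.93) = 39.76 m.
|i_v| = |Δh| / Δz = 3.97 / 39.76 = 0.0998.
Head is higher in the shallow piezometer, so vertical flow is downward (recharge condition).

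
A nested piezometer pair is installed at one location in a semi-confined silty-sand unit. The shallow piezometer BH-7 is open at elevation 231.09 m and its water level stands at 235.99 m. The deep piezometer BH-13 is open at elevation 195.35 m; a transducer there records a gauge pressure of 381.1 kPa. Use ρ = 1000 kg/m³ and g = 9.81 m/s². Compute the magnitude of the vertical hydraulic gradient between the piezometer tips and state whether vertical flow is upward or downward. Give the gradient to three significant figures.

|i_v| ≈ 0.0501; vertical flow is downward

Total head at BH-7: h = 235.99 m (water level in the standpipe).
Pressure head at BH-13: ψ = P/(ρg) = 381.1×1000 / (1000 × 9.81) = 38.85 m.
Total head at BH-13: h = z + ψ = 195.35 + 38.85 = 234.20 m.
Δh = h(BH-7) − h(BH-13) = 235.99 − 234.20 = 1.79 m.
Vertical separation Δz = 231.09 − 195.35 = 35.74 m.
|i_v| = |Δh| / Δz = 1.79 / 35.74 = 0.0501.
Head is higher in the shallow piezometer, so vertical flow is downward (recharge condition).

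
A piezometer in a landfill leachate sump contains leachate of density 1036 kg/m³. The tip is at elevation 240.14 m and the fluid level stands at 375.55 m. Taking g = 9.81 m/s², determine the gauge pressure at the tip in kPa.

P ≈ 1380 kPa

Pressure head ψ = h − z = 375.55 − 240.14 = 135.41 m.
P = ρgψ = 1036 × 9.81 × 135.41 = 1376193 Pa ≈ 1380 kPa.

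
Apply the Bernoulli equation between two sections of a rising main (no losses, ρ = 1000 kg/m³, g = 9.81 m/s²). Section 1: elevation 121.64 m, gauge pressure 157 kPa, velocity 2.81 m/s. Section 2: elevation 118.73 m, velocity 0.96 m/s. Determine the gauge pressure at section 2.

Pressure head at 1: ψ₁ = P₁/(ρg) = 157×1000 / (1000 × 9.81) = 16.00 m.
Velocity heads: v₁²/2g = 2.81²/19.62 = 0.402 m; v₂²/2g = 0.96²/19.62 = 0.047 m.
Total head H = z₁ + ψ₁ + v₁²/2g = 121.64 + 16.00 + 0.402 = 138.04 m.
ψ₂ = H − z₂ − v₂²/2g = 138.04 − 118.73 − 0.047 = 19.26 m.
P₂ = ρgψ₂ = 1000 × 9.81 × 19.26 ≈ 189 kPa.

P₂ ≈ 189 kPa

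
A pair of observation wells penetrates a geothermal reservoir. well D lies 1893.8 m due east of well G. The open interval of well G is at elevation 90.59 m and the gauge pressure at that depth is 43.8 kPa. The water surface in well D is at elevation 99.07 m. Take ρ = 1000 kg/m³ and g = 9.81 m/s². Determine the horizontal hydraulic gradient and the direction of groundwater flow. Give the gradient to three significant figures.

Pressure head at well G: ψ = P/(ρg) = 43.8×1000 / (1000 × 9.81) = 4.46 m.
Total head at well G: h = z + ψ = 90.59 + 4.46 = 95.05 m.
Total head at well D: h = 99.07 m (water level in the piezometer is the total head).
Head difference: h(well G) − h(well D) = 95.05 − 99.07 = -4.02 m.
Hydraulic gradient: i = |Δh| / L = 4.02 / 1893.8 = 0.00212.
Flow is from higher to lower head: from well D toward well G, i.e. toward the west.

i ≈ 0.00212; groundwater flows toward the west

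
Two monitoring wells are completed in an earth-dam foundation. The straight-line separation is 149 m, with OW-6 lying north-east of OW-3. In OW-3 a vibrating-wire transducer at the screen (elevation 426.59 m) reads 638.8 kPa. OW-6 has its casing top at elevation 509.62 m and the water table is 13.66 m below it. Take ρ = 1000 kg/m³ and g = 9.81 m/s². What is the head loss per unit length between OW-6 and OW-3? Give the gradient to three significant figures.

Pressure head at OW-3: ψ = P/(ρg) = 638.8×1000 / (1000 × 9.81) = 65.12 m.
Total head at OW-3: h = z + ψ = 426.59 + 65.12 = 491.71 m.
Total head at OW-6: h = 509.62 − 13.66 = 495.96 m.
Head difference: h(OW-3) − h(OW-6) = 491.71 − 495.96 = -4.25 m.
Hydraulic gradient: i = |Δh| / L = 4.25 / 149 = 0.0285.

i ≈ 0.0285 m/m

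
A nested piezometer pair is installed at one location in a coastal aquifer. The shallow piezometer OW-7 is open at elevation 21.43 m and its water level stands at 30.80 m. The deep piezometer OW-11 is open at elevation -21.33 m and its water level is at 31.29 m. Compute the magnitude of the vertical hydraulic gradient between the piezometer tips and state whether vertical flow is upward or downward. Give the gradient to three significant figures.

|i_v| ≈ 0.0115; vertical flow is upward

Total head at OW-7: h = 30.80 m (water level in the standpipe).
Total head at OW-11: h = 31.29 m.
Δh = h(OW-7) − h(OW-11) = 30.80 − 31.29 = -0.49 m.
Vertical separation Δz = 21.43 − (-21.33) = 42.76 m.
|i_v| = |Δh| / Δz = 0.49 / 42.76 = 0.0115.
Head is higher in the deep piezometer, so vertical flow is upward (discharge condition).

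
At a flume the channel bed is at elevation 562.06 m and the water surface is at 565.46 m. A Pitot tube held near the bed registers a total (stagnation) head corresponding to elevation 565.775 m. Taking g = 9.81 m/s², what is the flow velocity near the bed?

Near the bed, under hydrostatic conditions, the piezometric head (z + ψ) equals the free-surface elevation, 565.46 m.
Velocity head = total − piezometric = 565.775 − 565.46 = 0.315 m.
v = √(2g·h_v) = √(2 × 9.81 × 0.315) = 2.49 m/s.

v ≈ 2.49 m/s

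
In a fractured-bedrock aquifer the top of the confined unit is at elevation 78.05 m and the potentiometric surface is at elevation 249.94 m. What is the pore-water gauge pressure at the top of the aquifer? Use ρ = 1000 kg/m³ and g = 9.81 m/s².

P ≈ 1690 kPa

Pressure head at the aquifer top: ψ = h − z = 249.94 − 78.05 = 171.89 m.
P = ρgψ = 1000 × 9.81 × 171.89 = 1686241 Pa ≈ 1690 kPa.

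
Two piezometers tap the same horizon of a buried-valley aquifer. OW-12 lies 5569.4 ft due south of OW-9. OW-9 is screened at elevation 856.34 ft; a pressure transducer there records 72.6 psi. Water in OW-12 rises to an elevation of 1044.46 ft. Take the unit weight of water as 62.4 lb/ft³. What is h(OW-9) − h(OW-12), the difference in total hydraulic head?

Pressure head at OW-9: ψ = 144·P/γ = 144 × 72.6 / 62.4 = 167.54 ft.
Total head at OW-9: h = z + ψ = 856.34 + 167.54 = 1023.88 ft.
Total head at OW-12: h = 1044.46 ft (water level in the piezometer is the total head).
Head difference: h(OW-9) − h(OW-12) = 1023.88 − 1044.46 = -20.58 ft.

Δh ≈ -20.58 ft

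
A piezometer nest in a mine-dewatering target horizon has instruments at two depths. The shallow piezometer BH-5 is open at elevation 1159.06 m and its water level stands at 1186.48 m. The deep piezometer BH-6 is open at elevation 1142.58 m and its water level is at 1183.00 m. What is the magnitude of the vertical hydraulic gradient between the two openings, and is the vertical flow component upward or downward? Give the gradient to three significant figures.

Total head at BH-5: h = 1186.48 m (water level in the standpipe).
Total head at BH-6: h = 1183.00 m.
Δh = h(BH-5) − h(BH-6) = 1186.48 − 1183.00 = 3.48 m.
Vertical separation Δz = 1159.06 − 1142.58 = 16.48 m.
|i_v| = |Δh| / Δz = 3.48 / 16.48 = 0.211.
Head is higher in the shallow piezometer, so vertical flow is downward (recharge condition).

|i_v| ≈ 0.211; vertical flow is downward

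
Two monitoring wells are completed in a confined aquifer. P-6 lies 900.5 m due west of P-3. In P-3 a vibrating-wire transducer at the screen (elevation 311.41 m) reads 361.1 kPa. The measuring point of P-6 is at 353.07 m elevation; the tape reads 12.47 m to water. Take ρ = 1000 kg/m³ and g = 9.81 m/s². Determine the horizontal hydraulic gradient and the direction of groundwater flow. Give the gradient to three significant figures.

i ≈ 0.00846; groundwater flows toward the west

Pressure head at P-3: ψ = P/(ρg) = 361.1×1000 / (1000 × 9.81) = 36.81 m.
Total head at P-3: h = z + ψ = 311.41 + 36.81 = 348.22 m.
Total head at P-6: h = 353.07 − 12.47 = 340.60 m.
Head difference: h(P-3) − h(P-6) = 348.22 − 340.60 = 7.62 m.
Hydraulic gradient: i = |Δh| / L = 7.62 / 900.5 = 0.00846.
Flow is from higher to lower head: from P-3 toward P-6, i.e. toward the west.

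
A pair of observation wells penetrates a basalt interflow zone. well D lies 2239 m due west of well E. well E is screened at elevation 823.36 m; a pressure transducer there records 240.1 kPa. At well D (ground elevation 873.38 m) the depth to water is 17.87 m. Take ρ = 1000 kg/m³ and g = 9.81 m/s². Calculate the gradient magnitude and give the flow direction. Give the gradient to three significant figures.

Pressure head at well E: ψ = P/(ρg) = 240.1×1000 / (1000 × 9.81) = 24.48 m.
Total head at well E: h = z + ψ = 823.36 + 24.48 = 847.84 m.
Total head at well D: h = 873.38 − 17.87 = 855.51 m.
Head difference: h(well E) − h(well D) = 847.84 − 855.51 = -7.67 m.
Hydraulic gradient: i = |Δh| / L = 7.67 / 2239 = 0.00343.
Flow is from higher to lower head: from well D toward well E, i.e. toward the east.

i ≈ 0.00343; groundwater flows toward the east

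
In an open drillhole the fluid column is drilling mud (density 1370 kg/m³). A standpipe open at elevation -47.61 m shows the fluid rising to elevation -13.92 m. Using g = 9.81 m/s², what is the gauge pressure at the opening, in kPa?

Pressure head ψ = h − z = -13.92 − (-47.61) = 33.69 m.
P = ρgψ = 1370 × 9.81 × 33.69 = 452783 Pa ≈ 453 kPa.

P ≈ 453 kPa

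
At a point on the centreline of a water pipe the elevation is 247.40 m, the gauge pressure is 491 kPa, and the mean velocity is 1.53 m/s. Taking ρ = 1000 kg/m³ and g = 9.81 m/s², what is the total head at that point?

Pressure head ψ = P/(ρg) = 491×1000 / (1000 × 9.81) = 50.05 m.
Velocity head = v²/(2g) = 1.53² / (2 × 9.81) = 0.119 m.
h = z + ψ + v²/(2g) = 247.40 + 50.05 + 0.119 = 297.57 m.

h ≈ 297.57 m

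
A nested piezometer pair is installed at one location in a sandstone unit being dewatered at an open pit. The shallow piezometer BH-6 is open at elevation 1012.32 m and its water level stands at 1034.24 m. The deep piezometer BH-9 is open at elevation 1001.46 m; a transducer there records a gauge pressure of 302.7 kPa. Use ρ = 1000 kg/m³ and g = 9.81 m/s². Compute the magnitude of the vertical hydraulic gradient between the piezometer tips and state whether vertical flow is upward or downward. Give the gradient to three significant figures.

Total head at BH-6: h = 1034.24 m (water level in the standpipe).
Pressure head at BH-9: ψ = P/(ρg) = 302.7×1000 / (1000 × 9.81) = 30.86 m.
Total head at BH-9: h = z + ψ = 1001.46 + 30.86 = 1032.32 m.
Δh = h(BH-6) − h(BH-9) = 1034.24 − 1032.32 = 1.92 m.
Vertical separation Δz = 1012.32 − 1001.46 = 10.86 m.
|i_v| = |Δh| / Δz = 1.92 / 10.86 = 0.177.
Head is higher in the shallow piezometer, so vertical flow is downward (recharge condition).

|i_v| ≈ 0.177; vertical flow is downward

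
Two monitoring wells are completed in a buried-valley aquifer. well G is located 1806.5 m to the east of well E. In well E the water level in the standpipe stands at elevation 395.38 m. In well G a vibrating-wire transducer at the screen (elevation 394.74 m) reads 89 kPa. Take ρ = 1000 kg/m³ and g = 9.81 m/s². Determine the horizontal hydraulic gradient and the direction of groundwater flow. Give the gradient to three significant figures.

Total head at well E: h = 395.38 m (water level in the piezometer is the total head).
Pressure head at well G: ψ = P/(ρg) = 89×1000 / (1000 × 9.81) = 9.07 m.
Total head at well G: h = z + ψ = 394.74 + 9.07 = 403.81 m.
Head difference: h(well E) − h(well G) = 395.38 − 403.81 = -8.43 m.
Hydraulic gradient: i = |Δh| / L = 8.43 / 1806.5 = 0.00467.
Flow is from higher to lower head: from well G toward well E, i.e. toward the west.

i ≈ 0.00467; groundwater flows toward the west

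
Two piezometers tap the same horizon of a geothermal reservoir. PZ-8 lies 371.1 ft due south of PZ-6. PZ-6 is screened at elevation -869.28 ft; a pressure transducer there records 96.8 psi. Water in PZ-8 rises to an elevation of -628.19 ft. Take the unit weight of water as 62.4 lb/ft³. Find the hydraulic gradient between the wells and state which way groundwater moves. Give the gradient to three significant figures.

i ≈ 0.0477; groundwater flows toward the north

Pressure head at PZ-6: ψ = 144·P/γ = 144 × 96.8 / 62.4 = 223.38 ft.
Total head at PZ-6: h = z + ψ = -869.28 + 223.38 = -645.90 ft.
Total head at PZ-8: h = -628.19 ft (water level in the piezometer is the total head).
Head difference: h(PZ-6) − h(PZ-8) = -645.90 − (-628.19) = -17.71 ft.
Hydraulic gradient: i = |Δh| / L = 17.71 / 371.1 = 0.0477.
Flow is from higher to lower head: from PZ-8 toward PZ-6, i.e. toward the north.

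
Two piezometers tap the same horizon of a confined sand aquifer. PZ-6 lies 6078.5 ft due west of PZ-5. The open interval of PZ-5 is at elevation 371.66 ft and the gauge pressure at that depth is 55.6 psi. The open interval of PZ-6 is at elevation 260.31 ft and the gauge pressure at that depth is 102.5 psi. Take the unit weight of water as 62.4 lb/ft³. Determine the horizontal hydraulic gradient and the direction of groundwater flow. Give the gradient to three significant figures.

Pressure head at PZ-5: ψ = 144·P/γ = 144 × 55.6 / 62.4 = 128.31 ft.
Total head at PZ-5: h = z + ψ = 371.66 + 128.31 = 499.97 ft.
Pressure head at PZ-6: ψ = 144·P/γ = 144 × 102.5 / 62.4 = 236.54 ft.
Total head at PZ-6: h = z + ψ = 260.31 + 236.54 = 496.85 ft.
Head difference: h(PZ-5) − h(PZ-6) = 499.97 − 496.85 = 3.12 ft.
Hydraulic gradient: i = |Δh| / L = 3.12 / 6078.5 = 0.000513.
Flow is from higher to lower head: from PZ-5 toward PZ-6, i.e. toward the west.

i ≈ 0.000513; groundwater flows toward the west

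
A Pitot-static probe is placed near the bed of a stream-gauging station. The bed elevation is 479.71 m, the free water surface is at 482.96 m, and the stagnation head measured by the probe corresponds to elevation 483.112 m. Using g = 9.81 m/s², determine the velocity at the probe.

Near the bed, under hydrostatic conditions, the piezometric head (z + ψ) equals the free-surface elevation, 482.96 m.
Velocity head = total − piezometric = 483.112 − 482.96 = 0.152 m.
v = √(2g·h_v) = √(2 × 9.81 × 0.152) = 1.73 m/s.

v ≈ 1.73 m/s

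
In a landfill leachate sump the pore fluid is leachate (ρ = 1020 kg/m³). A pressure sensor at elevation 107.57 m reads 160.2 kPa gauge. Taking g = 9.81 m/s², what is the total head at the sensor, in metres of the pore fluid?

h ≈ 123.58 m

ψ = P/(ρg) = 160.2×1000 / (1020 × 9.81) = 16.01 m.
h = z + ψ = 107.57 + 16.01 = 123.58 m.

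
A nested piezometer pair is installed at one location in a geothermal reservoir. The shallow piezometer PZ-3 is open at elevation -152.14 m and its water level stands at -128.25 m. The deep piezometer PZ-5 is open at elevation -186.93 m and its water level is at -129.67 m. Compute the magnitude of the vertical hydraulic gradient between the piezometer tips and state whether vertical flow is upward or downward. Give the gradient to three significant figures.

Total head at PZ-3: h = -128.25 m (water level in the standpipe).
Total head at PZ-5: h = -129.67 m.
Δh = h(PZ-3) − h(PZ-5) = -128.25 − (-129.67) = 1.42 m.
Vertical separation Δz = -152.14 − (-186.93) = 34.79 m.
|i_v| = |Δh| / Δz = 1.42 / 34.79 = 0.0408.
Head is higher in the shallow piezometer, so vertical flow is downward (recharge condition).

|i_v| ≈ 0.0408; vertical flow is downward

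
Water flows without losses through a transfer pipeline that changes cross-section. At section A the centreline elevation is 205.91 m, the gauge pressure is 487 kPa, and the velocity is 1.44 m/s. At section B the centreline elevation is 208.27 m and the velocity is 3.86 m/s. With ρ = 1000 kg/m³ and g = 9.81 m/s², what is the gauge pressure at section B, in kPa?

P₂ ≈ 457 kPa

Pressure head at A: ψ₁ = P₁/(ρg) = 487×1000 / (1000 × 9.81) = 49.64 m.
Velocity heads: v₁²/2g = 1.44²/19.62 = 0.106 m; v₂²/2g = 3.86²/19.62 = 0.759 m.
Total head H = z₁ + ψ₁ + v₁²/2g = 205.91 + 49.64 + 0.106 = 255.66 m.
ψ₂ = H − z₂ − v₂²/2g = 255.66 − 208.27 − 0.759 = 46.63 m.
P₂ = ρgψ₂ = 1000 × 9.81 × 46.63 ≈ 457 kPa.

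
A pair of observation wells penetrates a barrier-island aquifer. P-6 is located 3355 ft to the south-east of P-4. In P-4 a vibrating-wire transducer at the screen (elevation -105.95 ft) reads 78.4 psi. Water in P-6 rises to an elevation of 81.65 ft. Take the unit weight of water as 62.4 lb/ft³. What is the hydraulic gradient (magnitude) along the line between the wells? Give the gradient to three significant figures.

i ≈ 0.00199

Pressure head at P-4: ψ = 144·P/γ = 144 × 78.4 / 62.4 = 180.92 ft.
Total head at P-4: h = z + ψ = -105.95 + 180.92 = 74.97 ft.
Total head at P-6: h = 81.65 ft (water level in the piezometer is the total head).
Head difference: h(P-4) − h(P-6) = 74.97 − 81.65 = -6.68 ft.
Hydraulic gradient: i = |Δh| / L = 6.68 / 3355 = 0.00199.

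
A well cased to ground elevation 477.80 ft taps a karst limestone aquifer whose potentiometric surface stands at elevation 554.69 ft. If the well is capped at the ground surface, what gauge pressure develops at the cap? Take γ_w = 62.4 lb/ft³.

Head above the cap: Δh = 554.69 − 477.80 = 76.89 ft.
P = γΔh/144 = 62.4 × 76.89 / 144 = 33.3 psi.

P ≈ 33.3 psi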